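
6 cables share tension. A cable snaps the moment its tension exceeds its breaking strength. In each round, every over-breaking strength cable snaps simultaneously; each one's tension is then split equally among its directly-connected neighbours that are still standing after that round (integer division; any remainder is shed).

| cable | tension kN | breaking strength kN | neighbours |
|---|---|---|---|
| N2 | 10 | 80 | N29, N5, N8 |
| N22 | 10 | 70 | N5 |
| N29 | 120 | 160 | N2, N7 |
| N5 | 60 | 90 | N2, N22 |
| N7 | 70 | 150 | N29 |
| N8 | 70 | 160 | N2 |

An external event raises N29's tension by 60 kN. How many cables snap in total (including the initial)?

5

Round 1 — N29 at 180 > 160. N29 snaps.
  N29 sheds 180 kN to N2, N7: 90 each.
    N2: 10+90 = 100 > 80
    N7: 70+90 = 160 > 150
Round 2 — N2, N7 snap.
  N2 sheds 100 kN to N5, N8: 50 each.
    N5: 60+50 = 110 > 90
    N8: 70+50 = 120 ≤ 160
  N7 sheds 160 kN: no online neighbours, lost.
Round 3 — N5 snaps.
  N5 sheds 110 kN to N22: 110 each.
    N22: 10+110 = 120 > 70
Round 4 — N22 snaps.
  N22 sheds 120 kN: no online neighbours, lost.
No further breaks.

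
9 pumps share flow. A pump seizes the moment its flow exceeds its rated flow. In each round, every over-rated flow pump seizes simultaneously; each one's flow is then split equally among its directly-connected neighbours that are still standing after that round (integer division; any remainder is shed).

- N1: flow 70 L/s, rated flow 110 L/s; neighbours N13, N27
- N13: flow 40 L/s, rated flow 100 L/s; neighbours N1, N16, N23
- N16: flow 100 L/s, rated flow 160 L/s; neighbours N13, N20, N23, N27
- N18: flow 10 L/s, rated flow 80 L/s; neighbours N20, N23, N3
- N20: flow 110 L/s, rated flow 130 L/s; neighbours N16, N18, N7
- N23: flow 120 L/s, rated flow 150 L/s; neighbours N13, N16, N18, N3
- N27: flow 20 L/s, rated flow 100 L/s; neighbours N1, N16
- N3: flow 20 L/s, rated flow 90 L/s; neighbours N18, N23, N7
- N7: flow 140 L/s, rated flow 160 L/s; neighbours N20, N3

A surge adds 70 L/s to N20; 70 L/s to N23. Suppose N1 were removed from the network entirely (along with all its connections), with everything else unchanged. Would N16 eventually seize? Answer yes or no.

With N1 removed:
Round 1 — N20 at 180 > 130; N23 at 190 > 150. N20, N23 seize.
  N20 sheds 180 L/s to N16, N18, N7: 60 each.
    N16: 100+60 = 160 ≤ 160
    N18: 10+60 = 70 ≤ 80
    N7: 140+60 = 200 > 160
  N23 sheds 190 L/s to N13, N16, N18, N3: 47 each (2 lost).
    N13: 40+47 = 87 ≤ 100
    N16: 160+47 = 207 > 160
    N18: 70+47 = 117 > 80
    N3: 20+47 = 67 ≤ 90
Round 2 — N16, N18, N7 seize.
  N16 sheds 207 L/s to N13, N27: 103 each (1 lost).
    N13: 87+103 = 190 > 100
    N27: 20+103 = 123 > 100
  N18 sheds 117 L/s to N3: 117 each.
    N3: 67+117 = 184 > 90
  N7 sheds 200 L/s to N3: 200 each.
    N3: 184+200 = 384 > 90
Round 3 — N13, N27, N3 seize.
  N13 sheds 190 L/s: no online neighbours, lost.
  N27 sheds 123 L/s: no online neighbours, lost.
  N3 sheds 384 L/s: no online neighbours, lost.
No further seizures.

yes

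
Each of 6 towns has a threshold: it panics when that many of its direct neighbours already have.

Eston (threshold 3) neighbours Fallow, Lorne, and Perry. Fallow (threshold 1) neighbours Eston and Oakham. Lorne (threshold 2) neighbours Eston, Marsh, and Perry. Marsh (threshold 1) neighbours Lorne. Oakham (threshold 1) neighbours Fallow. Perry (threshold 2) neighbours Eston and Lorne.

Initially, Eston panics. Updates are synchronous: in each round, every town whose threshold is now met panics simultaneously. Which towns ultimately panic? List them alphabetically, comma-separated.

Round 1 — Eston panics (initial).
Round 2 — checking thresholds:
  Fallow: 1 of 2 neighbours ≥ 1, panics.
  Lorne: 1 of 3 neighbours < 2, below threshold.
  Perry: 1 of 2 neighbours < 2, below threshold.
Round 3 — checking thresholds:
  Lorne: 1 of 3 neighbours < 2, below threshold.
  Oakham: 1 of 1 neighbours ≥ 1, panics.
  Perry: 1 of 2 neighbours < 2, below threshold.
Round 4 — no new panics; cascade stops.

Eston, Fallow, Oakham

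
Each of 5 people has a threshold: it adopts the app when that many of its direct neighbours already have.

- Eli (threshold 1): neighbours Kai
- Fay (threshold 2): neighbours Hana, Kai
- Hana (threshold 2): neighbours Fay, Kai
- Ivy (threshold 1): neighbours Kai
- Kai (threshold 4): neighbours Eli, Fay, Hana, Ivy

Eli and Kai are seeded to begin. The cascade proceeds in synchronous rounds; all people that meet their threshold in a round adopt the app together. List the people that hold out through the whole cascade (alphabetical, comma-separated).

Round 1 — Eli, Kai adopt the app (initial).
Round 2 — checking thresholds:
  Fay: 1 of 2 neighbours < 2, not yet.
  Hana: 1 of 2 neighbours < 2, not yet.
  Ivy: 1 of 1 neighbours ≥ 1, adopts the app.
Round 3 — no new adoptions; cascade stops.

Fay, Hana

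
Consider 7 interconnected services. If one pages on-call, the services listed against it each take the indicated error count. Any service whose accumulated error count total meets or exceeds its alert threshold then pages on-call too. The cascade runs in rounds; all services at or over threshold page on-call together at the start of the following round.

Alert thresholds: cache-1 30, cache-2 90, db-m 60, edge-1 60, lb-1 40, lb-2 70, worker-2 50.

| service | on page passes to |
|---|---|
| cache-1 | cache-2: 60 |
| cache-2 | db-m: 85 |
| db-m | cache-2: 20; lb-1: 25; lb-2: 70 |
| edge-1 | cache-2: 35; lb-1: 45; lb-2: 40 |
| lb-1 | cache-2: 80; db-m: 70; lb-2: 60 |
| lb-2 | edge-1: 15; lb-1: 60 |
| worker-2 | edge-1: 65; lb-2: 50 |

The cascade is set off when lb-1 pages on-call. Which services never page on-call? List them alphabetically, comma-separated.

cache-1, edge-1, worker-2

Round 1 — lb-1 pages on-call (initial).
  cache-2: +80 → 80 < 90
  db-m: +70 → 70 ≥ 60
  lb-2: +60 → 60 < 70
Round 2 — db-m pages on-call.
  cache-2: +20 → 100 ≥ 90
  lb-2: +70 → 130 ≥ 70
Round 3 — cache-2, lb-2 page on-call.
  edge-1: +15 → 15 < 60
No further pages.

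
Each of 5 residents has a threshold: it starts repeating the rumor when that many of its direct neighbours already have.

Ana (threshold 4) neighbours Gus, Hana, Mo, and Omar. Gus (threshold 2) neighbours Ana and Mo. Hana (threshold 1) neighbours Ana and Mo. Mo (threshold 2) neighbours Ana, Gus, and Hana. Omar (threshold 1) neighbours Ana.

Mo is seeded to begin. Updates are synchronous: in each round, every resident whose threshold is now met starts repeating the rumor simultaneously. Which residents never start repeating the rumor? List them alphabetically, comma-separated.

Round 1 — Mo starts repeating the rumor (initial).
Round 2 — checking thresholds:
  Ana: 1 of 4 neighbours < 4, below threshold.
  Gus: 1 of 2 neighbours < 2, below threshold.
  Hana: 1 of 2 neighbours ≥ 1, starts repeating the rumor.
Round 3 — no new spreads; cascade stops.

Ana, Gus, Omar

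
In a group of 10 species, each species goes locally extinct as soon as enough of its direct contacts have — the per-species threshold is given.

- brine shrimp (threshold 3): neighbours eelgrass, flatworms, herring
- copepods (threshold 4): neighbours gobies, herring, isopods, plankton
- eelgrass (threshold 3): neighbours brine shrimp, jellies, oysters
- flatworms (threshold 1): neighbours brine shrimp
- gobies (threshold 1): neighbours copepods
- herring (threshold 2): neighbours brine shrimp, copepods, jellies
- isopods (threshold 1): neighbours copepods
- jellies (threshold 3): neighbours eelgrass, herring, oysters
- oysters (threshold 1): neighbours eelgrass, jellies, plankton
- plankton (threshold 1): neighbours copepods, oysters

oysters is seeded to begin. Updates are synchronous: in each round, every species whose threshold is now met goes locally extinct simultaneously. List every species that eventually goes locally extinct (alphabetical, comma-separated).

Round 1 — oysters goes locally extinct (initial).
Round 2 — checking thresholds:
  eelgrass: 1 of 3 neighbours < 3, below threshold.
  jellies: 1 of 3 neighbours < 3, below threshold.
  plankton: 1 of 2 neighbours ≥ 1, goes locally extinct.
Round 3 — no new extinctions; cascade stops.

oysters, plankton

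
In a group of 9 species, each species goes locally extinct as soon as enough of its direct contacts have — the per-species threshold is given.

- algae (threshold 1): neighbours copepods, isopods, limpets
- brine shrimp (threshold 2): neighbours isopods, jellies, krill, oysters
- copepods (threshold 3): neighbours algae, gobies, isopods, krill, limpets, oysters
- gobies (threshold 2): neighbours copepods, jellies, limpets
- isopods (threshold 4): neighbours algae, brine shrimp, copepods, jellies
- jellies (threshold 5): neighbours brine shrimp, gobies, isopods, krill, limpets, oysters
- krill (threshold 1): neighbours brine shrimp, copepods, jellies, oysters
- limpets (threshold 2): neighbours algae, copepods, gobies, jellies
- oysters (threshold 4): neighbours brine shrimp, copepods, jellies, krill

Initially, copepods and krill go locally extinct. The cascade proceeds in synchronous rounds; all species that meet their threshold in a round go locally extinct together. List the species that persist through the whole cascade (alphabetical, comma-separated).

Round 1 — copepods, krill go locally extinct (initial).
Round 2 — checking thresholds:
  algae: 1 of 3 neighbours ≥ 1, goes locally extinct.
  brine shrimp: 1 of 4 neighbours < 2, not yet.
  gobies: 1 of 3 neighbours < 2, not yet.
  isopods: 1 of 4 neighbours < 4, not yet.
  jellies: 1 of 6 neighbours < 5, not yet.
  limpets: 1 of 4 neighbours < 2, not yet.
  oysters: 2 of 4 neighbours < 4, not yet.
Round 3 — checking thresholds:
  brine shrimp: 1 of 4 neighbours < 2, not yet.
  gobies: 1 of 3 neighbours < 2, not yet.
  isopods: 2 of 4 neighbours < 4, not yet.
  jellies: 1 of 6 neighbours < 5, not yet.
  limpets: 2 of 4 neighbours ≥ 2, goes locally extinct.
  oysters: 2 of 4 neighbours < 4, not yet.
Round 4 — checking thresholds:
  brine shrimp: 1 of 4 neighbours < 2, not yet.
  gobies: 2 of 3 neighbours ≥ 2, goes locally extinct.
  isopods: 2 of 4 neighbours < 4, not yet.
  jellies: 2 of 6 neighbours < 5, not yet.
  oysters: 2 of 4 neighbours < 4, not yet.
Round 5 — no new extinctions; cascade stops.

brine shrimp, isopods, jellies, oysters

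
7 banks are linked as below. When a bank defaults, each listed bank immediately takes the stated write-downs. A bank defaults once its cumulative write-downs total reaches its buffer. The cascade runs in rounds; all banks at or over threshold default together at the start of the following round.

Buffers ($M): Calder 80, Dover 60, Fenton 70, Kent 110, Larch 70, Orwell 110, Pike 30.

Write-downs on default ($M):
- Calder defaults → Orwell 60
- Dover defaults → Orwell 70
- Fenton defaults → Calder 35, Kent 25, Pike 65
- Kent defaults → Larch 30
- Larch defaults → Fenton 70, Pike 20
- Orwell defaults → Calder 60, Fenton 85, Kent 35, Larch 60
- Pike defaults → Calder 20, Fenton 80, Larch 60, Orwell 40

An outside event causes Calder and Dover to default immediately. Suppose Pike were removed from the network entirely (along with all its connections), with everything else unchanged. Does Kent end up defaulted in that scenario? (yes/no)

With Pike removed:
Round 1 — Calder, Dover default (initial).
  Orwell: +60+70 → 130 ≥ 110
Round 2 — Orwell defaults.
  Fenton: +85 → 85 ≥ 70
  Kent: +35 → 35 < 110
  Larch: +60 → 60 < 70
Round 3 — Fenton defaults.
  Kent: +25 → 60 < 110
No further defaults.

no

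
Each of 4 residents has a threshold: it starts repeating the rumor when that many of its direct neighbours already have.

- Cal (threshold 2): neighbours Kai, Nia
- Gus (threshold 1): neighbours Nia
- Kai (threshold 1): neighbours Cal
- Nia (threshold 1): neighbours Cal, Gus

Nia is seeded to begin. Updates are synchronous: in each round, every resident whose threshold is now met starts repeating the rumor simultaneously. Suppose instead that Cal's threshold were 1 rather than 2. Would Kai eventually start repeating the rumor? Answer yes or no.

yes

With Cal's threshold at 1:
Round 1 — Nia starts repeating the rumor (initial).
Round 2 — checking thresholds:
  Cal: 1 of 2 neighbours ≥ 1, starts repeating the rumor.
  Gus: 1 of 1 neighbours ≥ 1, starts repeating the rumor.
Round 3 — checking thresholds:
  Kai: 1 of 1 neighbours ≥ 1, starts repeating the rumor.
Round 4 — no new spreads; cascade stops.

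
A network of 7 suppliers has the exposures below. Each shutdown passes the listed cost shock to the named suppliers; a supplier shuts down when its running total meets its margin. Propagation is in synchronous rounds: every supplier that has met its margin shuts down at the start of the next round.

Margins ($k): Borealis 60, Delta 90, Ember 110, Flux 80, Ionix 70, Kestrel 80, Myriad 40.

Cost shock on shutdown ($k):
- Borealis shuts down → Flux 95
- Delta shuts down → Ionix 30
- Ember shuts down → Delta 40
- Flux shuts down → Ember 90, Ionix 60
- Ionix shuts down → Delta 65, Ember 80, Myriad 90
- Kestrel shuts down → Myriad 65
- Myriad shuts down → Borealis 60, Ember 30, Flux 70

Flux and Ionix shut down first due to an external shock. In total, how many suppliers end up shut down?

6

Round 1 — Flux, Ionix shut down (initial).
  Delta: +65 → 65 < 90
  Ember: +90+80 → 170 ≥ 110
  Myriad: +90 → 90 ≥ 40
Round 2 — Ember, Myriad shut down.
  Borealis: +60 → 60 ≥ 60
  Delta: +40 → 105 ≥ 90
Round 3 — Borealis, Delta shut down.
No further shutdowns.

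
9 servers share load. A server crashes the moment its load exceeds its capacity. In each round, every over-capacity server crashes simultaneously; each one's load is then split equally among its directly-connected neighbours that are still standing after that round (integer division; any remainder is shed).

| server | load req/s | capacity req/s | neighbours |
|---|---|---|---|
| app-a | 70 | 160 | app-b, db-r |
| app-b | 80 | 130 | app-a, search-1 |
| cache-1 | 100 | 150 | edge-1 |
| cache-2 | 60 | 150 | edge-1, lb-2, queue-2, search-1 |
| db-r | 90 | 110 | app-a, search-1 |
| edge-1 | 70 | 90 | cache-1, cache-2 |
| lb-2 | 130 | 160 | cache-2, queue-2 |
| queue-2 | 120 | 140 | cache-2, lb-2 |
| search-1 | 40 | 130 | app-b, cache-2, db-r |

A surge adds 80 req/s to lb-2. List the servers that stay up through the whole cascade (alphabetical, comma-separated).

app-a, app-b, db-r, search-1

Round 1 — lb-2 at 210 > 160. lb-2 crashes.
  lb-2 sheds 210 req/s to cache-2, queue-2: 105 each.
    cache-2: 60+105 = 165 > 150
    queue-2: 120+105 = 225 > 140
Round 2 — cache-2, queue-2 crash.
  cache-2 sheds 165 req/s to edge-1, search-1: 82 each (1 lost).
    edge-1: 70+82 = 152 > 90
    search-1: 40+82 = 122 ≤ 130
  queue-2 sheds 225 req/s: no online neighbours, lost.
Round 3 — edge-1 crashes.
  edge-1 sheds 152 req/s to cache-1: 152 each.
    cache-1: 100+152 = 252 > 150
Round 4 — cache-1 crashes.
  cache-1 sheds 252 req/s: no online neighbours, lost.
No further crashes.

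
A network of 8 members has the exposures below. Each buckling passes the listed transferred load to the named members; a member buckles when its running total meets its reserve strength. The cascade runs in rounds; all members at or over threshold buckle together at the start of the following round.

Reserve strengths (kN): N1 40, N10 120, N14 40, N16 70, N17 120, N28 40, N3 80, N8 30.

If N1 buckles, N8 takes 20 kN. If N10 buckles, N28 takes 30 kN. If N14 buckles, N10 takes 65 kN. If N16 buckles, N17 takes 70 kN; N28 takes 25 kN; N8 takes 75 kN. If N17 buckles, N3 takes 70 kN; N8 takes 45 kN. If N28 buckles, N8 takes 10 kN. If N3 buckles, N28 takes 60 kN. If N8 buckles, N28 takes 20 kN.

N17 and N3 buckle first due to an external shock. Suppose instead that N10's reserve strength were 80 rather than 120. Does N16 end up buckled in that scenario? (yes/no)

no

With N10's reserve strength at 80:
Round 1 — N17, N3 buckle (initial).
  N28: +60 → 60 ≥ 40
  N8: +45 → 45 ≥ 30
Round 2 — N28, N8 buckle.
No further bucklings.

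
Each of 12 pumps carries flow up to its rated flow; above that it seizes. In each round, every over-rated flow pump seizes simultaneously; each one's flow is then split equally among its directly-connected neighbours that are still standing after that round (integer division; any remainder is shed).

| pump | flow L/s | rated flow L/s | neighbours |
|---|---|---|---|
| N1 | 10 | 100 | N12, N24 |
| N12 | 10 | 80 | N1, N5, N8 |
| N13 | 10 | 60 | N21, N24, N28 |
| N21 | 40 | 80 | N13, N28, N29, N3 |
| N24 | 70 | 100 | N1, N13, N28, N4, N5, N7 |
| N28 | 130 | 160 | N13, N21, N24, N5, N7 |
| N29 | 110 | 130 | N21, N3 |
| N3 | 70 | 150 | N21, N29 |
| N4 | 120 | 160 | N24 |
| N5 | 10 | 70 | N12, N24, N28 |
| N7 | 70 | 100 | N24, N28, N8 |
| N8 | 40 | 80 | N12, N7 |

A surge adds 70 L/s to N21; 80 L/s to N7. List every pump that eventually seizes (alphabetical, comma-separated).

N1, N12, N13, N21, N24, N28, N29, N3, N5, N7, N8

Round 1 — N21 at 110 > 80; N7 at 150 > 100. N21, N7 seize.
  N21 sheds 110 L/s to N13, N28, N29, N3: 27 each (2 lost).
    N13: 10+27 = 37 ≤ 60
    N28: 130+27 = 157 ≤ 160
    N29: 110+27 = 137 > 130
    N3: 70+27 = 97 ≤ 150
  N7 sheds 150 L/s to N24, N28, N8: 50 each.
    N24: 70+50 = 120 > 100
    N28: 157+50 = 207 > 160
    N8: 40+50 = 90 > 80
Round 2 — N24, N28, N29, N8 seize.
  N24 sheds 120 L/s to N1, N13, N4, N5: 30 each.
    N1: 10+30 = 40 ≤ 100
    N13: 37+30 = 67 > 60
    N4: 120+30 = 150 ≤ 160
    N5: 10+30 = 40 ≤ 70
  N28 sheds 207 L/s to N13, N5: 103 each (1 lost).
    N13: 67+103 = 170 > 60
    N5: 40+103 = 143 > 70
  N29 sheds 137 L/s to N3: 137 each.
    N3: 97+137 = 234 > 150
  N8 sheds 90 L/s to N12: 90 each.
    N12: 10+90 = 100 > 80
Round 3 — N12, N13, N3, N5 seize.
  N12 sheds 100 L/s to N1: 100 each.
    N1: 40+100 = 140 > 100
  N13 sheds 170 L/s: no online neighbours, lost.
  N3 sheds 234 L/s: no online neighbours, lost.
  N5 sheds 143 L/s: no online neighbours, lost.
Round 4 — N1 seizes.
  N1 sheds 140 L/s: no online neighbours, lost.
No further seizures.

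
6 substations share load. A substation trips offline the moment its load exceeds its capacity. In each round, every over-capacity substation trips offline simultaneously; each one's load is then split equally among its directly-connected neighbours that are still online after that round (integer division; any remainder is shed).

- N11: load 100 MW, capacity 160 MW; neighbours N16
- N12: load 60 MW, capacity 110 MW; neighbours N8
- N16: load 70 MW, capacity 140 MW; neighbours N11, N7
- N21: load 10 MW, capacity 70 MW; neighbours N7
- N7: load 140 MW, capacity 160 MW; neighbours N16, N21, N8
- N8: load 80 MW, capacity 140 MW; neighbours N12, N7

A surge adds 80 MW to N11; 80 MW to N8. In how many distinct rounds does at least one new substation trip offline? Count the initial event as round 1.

Round 1 — N11 at 180 > 160; N8 at 160 > 140. N11, N8 trip offline.
  N11 sheds 180 MW to N16: 180 each.
    N16: 70+180 = 250 > 140
  N8 sheds 160 MW to N12, N7: 80 each.
    N12: 60+80 = 140 > 110
    N7: 140+80 = 220 > 160
Round 2 — N12, N16, N7 trip offline.
  N12 sheds 140 MW: no online neighbours, lost.
  N16 sheds 250 MW: no online neighbours, lost.
  N7 sheds 220 MW to N21: 220 each.
    N21: 10+220 = 230 > 70
Round 3 — N21 trips offline.
  N21 sheds 230 MW: no online neighbours, lost.
No further trips.

3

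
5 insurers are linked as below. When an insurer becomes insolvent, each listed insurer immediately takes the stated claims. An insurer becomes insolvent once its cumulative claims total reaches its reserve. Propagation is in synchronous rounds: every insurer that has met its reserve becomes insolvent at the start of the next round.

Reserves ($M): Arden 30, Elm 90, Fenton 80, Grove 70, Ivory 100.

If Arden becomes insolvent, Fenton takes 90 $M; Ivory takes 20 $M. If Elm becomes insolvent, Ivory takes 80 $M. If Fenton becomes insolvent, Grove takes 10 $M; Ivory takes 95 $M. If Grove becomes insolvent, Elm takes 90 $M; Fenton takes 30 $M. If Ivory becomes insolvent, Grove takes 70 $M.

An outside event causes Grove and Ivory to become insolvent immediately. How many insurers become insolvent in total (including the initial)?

Round 1 — Grove, Ivory become insolvent (initial).
  Elm: +90 → 90 ≥ 90
  Fenton: +30 → 30 < 80
Round 2 — Elm becomes insolvent.
No further insolvencies.

3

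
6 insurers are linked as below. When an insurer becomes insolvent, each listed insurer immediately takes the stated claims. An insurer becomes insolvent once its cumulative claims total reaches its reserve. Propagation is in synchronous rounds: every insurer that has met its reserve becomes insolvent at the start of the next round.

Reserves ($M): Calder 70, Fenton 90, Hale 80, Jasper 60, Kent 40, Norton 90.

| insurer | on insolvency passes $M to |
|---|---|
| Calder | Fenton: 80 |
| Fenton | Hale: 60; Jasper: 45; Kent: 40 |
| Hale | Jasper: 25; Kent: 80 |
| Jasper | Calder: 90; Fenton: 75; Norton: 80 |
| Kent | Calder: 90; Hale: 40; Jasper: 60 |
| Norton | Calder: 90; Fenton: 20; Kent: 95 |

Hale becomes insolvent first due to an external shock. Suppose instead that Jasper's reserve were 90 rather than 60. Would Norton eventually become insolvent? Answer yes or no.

With Jasper's reserve at 90:
Round 1 — Hale becomes insolvent (initial).
  Jasper: +25 → 25 < 90
  Kent: +80 → 80 ≥ 40
Round 2 — Kent becomes insolvent.
  Calder: +90 → 90 ≥ 70
  Jasper: +60 → 85 < 90
Round 3 — Calder becomes insolvent.
  Fenton: +80 → 80 < 90
No further insolvencies.

no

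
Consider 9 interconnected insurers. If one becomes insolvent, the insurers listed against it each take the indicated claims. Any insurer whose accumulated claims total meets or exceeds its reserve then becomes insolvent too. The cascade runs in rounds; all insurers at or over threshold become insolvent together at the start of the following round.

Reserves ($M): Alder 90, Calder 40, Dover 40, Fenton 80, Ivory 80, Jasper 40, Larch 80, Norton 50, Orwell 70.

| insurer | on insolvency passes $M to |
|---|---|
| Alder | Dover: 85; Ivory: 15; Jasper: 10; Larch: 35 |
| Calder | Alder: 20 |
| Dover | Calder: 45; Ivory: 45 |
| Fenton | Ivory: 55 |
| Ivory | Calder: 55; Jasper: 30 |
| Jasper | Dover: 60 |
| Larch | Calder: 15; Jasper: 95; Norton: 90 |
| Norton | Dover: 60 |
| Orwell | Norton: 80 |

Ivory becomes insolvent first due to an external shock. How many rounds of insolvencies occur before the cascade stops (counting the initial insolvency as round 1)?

Round 1 — Ivory becomes insolvent (initial).
  Calder: +55 → 55 ≥ 40
  Jasper: +30 → 30 < 40
Round 2 — Calder becomes insolvent.
  Alder: +20 → 20 < 90
No further insolvencies.

2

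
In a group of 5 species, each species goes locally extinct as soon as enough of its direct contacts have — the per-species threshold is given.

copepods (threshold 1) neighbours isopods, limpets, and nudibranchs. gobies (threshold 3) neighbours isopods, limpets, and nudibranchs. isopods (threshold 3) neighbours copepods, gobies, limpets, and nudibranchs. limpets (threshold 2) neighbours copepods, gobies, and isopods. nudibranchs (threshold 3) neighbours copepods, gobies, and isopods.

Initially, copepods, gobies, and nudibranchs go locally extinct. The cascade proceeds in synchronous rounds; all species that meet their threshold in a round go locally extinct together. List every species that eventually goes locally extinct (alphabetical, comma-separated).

Round 1 — copepods, gobies, nudibranchs go locally extinct (initial).
Round 2 — checking thresholds:
  isopods: 3 of 4 neighbours ≥ 3, goes locally extinct.
  limpets: 2 of 3 neighbours ≥ 2, goes locally extinct.
Round 3 — no new extinctions; cascade stops.

copepods, gobies, isopods, limpets, nudibranchs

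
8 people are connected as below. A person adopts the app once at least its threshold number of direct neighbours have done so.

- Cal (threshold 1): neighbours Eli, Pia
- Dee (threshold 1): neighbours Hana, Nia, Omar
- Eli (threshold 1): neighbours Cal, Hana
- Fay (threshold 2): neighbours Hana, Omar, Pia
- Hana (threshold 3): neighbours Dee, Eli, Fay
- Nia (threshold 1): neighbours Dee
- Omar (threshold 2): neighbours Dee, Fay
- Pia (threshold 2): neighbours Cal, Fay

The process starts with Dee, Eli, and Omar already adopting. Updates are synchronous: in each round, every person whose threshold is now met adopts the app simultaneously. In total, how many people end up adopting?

Round 1 — Dee, Eli, Omar adopt the app (initial).
Round 2 — checking thresholds:
  Cal: 1 of 2 neighbours ≥ 1, adopts the app.
  Fay: 1 of 3 neighbours < 2, holds.
  Hana: 2 of 3 neighbours < 3, holds.
  Nia: 1 of 1 neighbours ≥ 1, adopts the app.
Round 3 — no new adoptions; cascade stops.

5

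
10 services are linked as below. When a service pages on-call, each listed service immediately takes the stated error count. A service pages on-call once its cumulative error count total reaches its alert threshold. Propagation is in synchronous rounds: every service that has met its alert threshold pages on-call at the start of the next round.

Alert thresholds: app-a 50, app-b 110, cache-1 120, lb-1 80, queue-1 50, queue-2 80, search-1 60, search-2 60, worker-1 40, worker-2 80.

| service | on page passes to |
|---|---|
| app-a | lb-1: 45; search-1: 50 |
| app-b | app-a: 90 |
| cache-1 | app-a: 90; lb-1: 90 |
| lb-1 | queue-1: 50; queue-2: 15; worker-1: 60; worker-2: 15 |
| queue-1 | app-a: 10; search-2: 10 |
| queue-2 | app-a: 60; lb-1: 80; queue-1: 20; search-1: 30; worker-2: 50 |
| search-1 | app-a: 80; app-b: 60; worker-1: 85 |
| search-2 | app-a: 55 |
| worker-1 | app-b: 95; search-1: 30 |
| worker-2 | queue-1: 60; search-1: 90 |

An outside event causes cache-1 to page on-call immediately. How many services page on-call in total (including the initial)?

Round 1 — cache-1 pages on-call (initial).
  app-a: +90 → 90 ≥ 50
  lb-1: +90 → 90 ≥ 80
Round 2 — app-a, lb-1 page on-call.
  queue-1: +50 → 50 ≥ 50
  queue-2: +15 → 15 < 80
  search-1: +50 → 50 < 60
  worker-1: +60 → 60 ≥ 40
  worker-2: +15 → 15 < 80
Round 3 — queue-1, worker-1 page on-call.
  app-b: +95 → 95 < 110
  search-1: +30 → 80 ≥ 60
  search-2: +10 → 10 < 60
Round 4 — search-1 pages on-call.
  app-b: +60 → 155 ≥ 110
Round 5 — app-b pages on-call.
No further pages.

7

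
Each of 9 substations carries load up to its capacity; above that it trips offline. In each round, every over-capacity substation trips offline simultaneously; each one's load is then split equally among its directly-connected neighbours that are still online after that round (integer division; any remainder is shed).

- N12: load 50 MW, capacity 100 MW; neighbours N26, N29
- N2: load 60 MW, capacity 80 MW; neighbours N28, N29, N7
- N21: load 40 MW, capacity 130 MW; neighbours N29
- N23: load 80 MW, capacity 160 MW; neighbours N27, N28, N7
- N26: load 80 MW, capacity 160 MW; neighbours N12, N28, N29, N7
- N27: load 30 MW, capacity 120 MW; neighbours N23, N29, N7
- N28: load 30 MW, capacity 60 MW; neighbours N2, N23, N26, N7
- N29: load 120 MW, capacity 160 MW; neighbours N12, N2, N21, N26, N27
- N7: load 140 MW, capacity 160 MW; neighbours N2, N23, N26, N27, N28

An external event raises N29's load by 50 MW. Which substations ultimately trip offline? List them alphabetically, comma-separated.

Round 1 — N29 at 170 > 160. N29 trips offline.
  N29 sheds 170 MW to N12, N2, N21, N26, N27: 34 each.
    N12: 50+34 = 84 ≤ 100
    N2: 60+34 = 94 > 80
    N21: 40+34 = 74 ≤ 130
    N26: 80+34 = 114 ≤ 160
    N27: 30+34 = 64 ≤ 120
Round 2 — N2 trips offline.
  N2 sheds 94 MW to N28, N7: 47 each.
    N28: 30+47 = 77 > 60
    N7: 140+47 = 187 > 160
Round 3 — N28, N7 trip offline.
  N28 sheds 77 MW to N23, N26: 38 each (1 lost).
    N23: 80+38 = 118 ≤ 160
    N26: 114+38 = 152 ≤ 160
  N7 sheds 187 MW to N23, N26, N27: 62 each (1 lost).
    N23: 118+62 = 180 > 160
    N26: 152+62 = 214 > 160
    N27: 64+62 = 126 > 120
Round 4 — N23, N26, N27 trip offline.
  N23 sheds 180 MW: no online neighbours, lost.
  N26 sheds 214 MW to N12: 214 each.
    N12: 84+214 = 298 > 100
  N27 sheds 126 MW: no online neighbours, lost.
Round 5 — N12 trips offline.
  N12 sheds 298 MW: no online neighbours, lost.
No further trips.

N12, N2, N23, N26, N27, N28, N29, N7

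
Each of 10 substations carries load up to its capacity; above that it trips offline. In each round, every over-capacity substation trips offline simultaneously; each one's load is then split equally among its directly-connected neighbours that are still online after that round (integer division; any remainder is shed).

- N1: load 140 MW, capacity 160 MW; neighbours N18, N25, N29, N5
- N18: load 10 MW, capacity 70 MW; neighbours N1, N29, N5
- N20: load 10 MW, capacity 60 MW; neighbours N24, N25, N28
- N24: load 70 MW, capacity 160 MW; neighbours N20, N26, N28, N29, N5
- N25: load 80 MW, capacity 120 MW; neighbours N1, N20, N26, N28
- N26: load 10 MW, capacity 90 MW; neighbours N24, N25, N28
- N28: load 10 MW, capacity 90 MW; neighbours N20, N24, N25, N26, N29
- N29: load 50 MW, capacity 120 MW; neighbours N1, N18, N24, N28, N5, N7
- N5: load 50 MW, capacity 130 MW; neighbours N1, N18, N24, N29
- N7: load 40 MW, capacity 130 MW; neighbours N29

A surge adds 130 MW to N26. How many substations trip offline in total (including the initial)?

Round 1 — N26 at 140 > 90. N26 trips offline.
  N26 sheds 140 MW to N24, N25, N28: 46 each (2 lost).
    N24: 70+46 = 116 ≤ 160
    N25: 80+46 = 126 > 120
    N28: 10+46 = 56 ≤ 90
Round 2 — N25 trips offline.
  N25 sheds 126 MW to N1, N20, N28: 42 each.
    N1: 140+42 = 182 > 160
    N20: 10+42 = 52 ≤ 60
    N28: 56+42 = 98 > 90
Round 3 — N1, N28 trip offline.
  N1 sheds 182 MW to N18, N29, N5: 60 each (2 lost).
    N18: 10+60 = 70 ≤ 70
    N29: 50+60 = 110 ≤ 120
    N5: 50+60 = 110 ≤ 130
  N28 sheds 98 MW to N20, N24, N29: 32 each (2 lost).
    N20: 52+32 = 84 > 60
    N24: 116+32 = 148 ≤ 160
    N29: 110+32 = 142 > 120
Round 4 — N20, N29 trip offline.
  N20 sheds 84 MW to N24: 84 each.
    N24: 148+84 = 232 > 160
  N29 sheds 142 MW to N18, N24, N5, N7: 35 each (2 lost).
    N18: 70+35 = 105 > 70
    N24: 232+35 = 267 > 160
    N5: 110+35 = 145 > 130
    N7: 40+35 = 75 ≤ 130
Round 5 — N18, N24, N5 trip offline.
  N18 sheds 105 MW: no online neighbours, lost.
  N24 sheds 267 MW: no online neighbours, lost.
  N5 sheds 145 MW: no online neighbours, lost.
No further trips.

9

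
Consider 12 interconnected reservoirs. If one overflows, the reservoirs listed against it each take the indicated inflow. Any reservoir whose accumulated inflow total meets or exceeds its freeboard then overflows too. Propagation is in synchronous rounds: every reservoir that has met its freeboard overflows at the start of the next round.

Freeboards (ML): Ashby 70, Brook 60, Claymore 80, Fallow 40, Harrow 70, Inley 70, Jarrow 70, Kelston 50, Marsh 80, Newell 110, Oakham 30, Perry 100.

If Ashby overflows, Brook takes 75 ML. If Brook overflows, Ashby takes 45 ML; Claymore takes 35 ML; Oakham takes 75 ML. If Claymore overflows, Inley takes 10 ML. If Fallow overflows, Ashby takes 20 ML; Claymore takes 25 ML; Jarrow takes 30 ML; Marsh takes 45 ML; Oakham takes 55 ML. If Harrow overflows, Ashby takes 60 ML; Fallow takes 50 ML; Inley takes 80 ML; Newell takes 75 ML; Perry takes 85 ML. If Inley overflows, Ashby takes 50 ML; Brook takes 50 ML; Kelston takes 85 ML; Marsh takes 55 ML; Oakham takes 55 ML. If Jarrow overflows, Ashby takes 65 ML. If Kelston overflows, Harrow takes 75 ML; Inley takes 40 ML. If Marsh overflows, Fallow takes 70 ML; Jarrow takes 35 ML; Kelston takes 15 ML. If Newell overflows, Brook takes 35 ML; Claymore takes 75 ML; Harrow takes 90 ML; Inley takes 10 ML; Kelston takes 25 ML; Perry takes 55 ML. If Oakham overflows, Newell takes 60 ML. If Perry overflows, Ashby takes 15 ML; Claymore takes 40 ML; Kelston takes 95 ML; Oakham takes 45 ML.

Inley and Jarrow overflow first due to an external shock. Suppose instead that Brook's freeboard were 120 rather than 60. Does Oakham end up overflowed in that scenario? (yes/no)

yes

With Brook's freeboard at 120:
Round 1 — Inley, Jarrow overflow (initial).
  Ashby: +50+65 → 115 ≥ 70
  Brook: +50 → 50 < 120
  Kelston: +85 → 85 ≥ 50
  Marsh: +55 → 55 < 80
  Oakham: +55 → 55 ≥ 30
Round 2 — Ashby, Kelston, Oakham overflow.
  Brook: +75 → 125 ≥ 120
  Harrow: +75 → 75 ≥ 70
  Newell: +60 → 60 < 110
Round 3 — Brook, Harrow overflow.
  Claymore: +35 → 35 < 80
  Fallow: +50 → 50 ≥ 40
  Newell: +75 → 135 ≥ 110
  Perry: +85 → 85 < 100
Round 4 — Fallow, Newell overflow.
  Claymore: +25+75 → 135 ≥ 80
  Marsh: +45 → 100 ≥ 80
  Perry: +55 → 140 ≥ 100
Round 5 — Claymore, Marsh, Perry overflow.
No further overflows.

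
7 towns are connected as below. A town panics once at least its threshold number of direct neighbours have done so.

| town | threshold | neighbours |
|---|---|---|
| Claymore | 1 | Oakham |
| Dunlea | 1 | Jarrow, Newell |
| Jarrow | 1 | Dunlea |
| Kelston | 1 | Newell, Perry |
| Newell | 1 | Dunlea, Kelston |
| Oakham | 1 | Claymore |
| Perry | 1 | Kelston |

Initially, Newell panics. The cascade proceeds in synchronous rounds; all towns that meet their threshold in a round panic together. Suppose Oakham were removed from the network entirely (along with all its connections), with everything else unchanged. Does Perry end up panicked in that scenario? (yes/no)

yes

With Oakham removed:
Round 1 — Newell panics (initial).
Round 2 — checking thresholds:
  Dunlea: 1 of 2 neighbours ≥ 1, panics.
  Kelston: 1 of 2 neighbours ≥ 1, panics.
Round 3 — checking thresholds:
  Jarrow: 1 of 1 neighbours ≥ 1, panics.
  Perry: 1 of 1 neighbours ≥ 1, panics.
Round 4 — no new panics; cascade stops.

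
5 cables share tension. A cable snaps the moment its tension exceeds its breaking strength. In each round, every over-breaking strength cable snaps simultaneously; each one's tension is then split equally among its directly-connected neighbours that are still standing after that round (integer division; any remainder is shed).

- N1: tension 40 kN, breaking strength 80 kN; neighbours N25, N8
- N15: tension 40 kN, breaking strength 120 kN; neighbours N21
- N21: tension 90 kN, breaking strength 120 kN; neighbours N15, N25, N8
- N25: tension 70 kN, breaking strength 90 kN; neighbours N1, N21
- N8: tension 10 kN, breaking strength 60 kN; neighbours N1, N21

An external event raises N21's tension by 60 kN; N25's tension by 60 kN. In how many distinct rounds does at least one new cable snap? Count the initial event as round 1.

2

Round 1 — N21 at 150 > 120; N25 at 130 > 90. N21, N25 snap.
  N21 sheds 150 kN to N15, N8: 75 each.
    N15: 40+75 = 115 ≤ 120
    N8: 10+75 = 85 > 60
  N25 sheds 130 kN to N1: 130 each.
    N1: 40+130 = 170 > 80
Round 2 — N1, N8 snap.
  N1 sheds 170 kN: no online neighbours, lost.
  N8 sheds 85 kN: no online neighbours, lost.
No further breaks.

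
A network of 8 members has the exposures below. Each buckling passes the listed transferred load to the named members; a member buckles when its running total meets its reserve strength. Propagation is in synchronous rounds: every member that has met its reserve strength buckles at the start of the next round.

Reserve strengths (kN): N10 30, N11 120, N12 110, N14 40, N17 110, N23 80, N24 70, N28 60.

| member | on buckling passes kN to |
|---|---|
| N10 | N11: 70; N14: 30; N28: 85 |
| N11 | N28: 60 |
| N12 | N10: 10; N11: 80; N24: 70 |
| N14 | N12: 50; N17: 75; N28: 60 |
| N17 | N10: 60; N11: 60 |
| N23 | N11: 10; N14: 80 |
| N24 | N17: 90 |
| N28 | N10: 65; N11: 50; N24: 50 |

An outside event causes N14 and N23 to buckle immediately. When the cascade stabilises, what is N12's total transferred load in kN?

Round 1 — N14, N23 buckle (initial).
  N11: +10 → 10 < 120
  N12: +50 → 50 < 110
  N17: +75 → 75 < 110
  N28: +60 → 60 ≥ 60
Round 2 — N28 buckles.
  N10: +65 → 65 ≥ 30
  N11: +50 → 60 < 120
  N24: +50 → 50 < 70
Round 3 — N10 buckles.
  N11: +70 → 130 ≥ 120
Round 4 — N11 buckles.
No further bucklings.

50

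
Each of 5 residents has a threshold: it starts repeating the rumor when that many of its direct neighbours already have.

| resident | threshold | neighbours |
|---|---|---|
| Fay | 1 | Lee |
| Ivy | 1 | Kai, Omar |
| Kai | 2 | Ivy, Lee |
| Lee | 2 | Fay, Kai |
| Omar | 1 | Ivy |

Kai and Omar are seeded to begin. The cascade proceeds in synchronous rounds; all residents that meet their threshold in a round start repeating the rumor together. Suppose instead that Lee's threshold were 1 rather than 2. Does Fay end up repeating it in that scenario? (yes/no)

With Lee's threshold at 1:
Round 1 — Kai, Omar start repeating the rumor (initial).
Round 2 — checking thresholds:
  Ivy: 2 of 2 neighbours ≥ 1, starts repeating the rumor.
  Lee: 1 of 2 neighbours ≥ 1, starts repeating the rumor.
Round 3 — checking thresholds:
  Fay: 1 of 1 neighbours ≥ 1, starts repeating the rumor.
Round 4 — no new spreads; cascade stops.

yes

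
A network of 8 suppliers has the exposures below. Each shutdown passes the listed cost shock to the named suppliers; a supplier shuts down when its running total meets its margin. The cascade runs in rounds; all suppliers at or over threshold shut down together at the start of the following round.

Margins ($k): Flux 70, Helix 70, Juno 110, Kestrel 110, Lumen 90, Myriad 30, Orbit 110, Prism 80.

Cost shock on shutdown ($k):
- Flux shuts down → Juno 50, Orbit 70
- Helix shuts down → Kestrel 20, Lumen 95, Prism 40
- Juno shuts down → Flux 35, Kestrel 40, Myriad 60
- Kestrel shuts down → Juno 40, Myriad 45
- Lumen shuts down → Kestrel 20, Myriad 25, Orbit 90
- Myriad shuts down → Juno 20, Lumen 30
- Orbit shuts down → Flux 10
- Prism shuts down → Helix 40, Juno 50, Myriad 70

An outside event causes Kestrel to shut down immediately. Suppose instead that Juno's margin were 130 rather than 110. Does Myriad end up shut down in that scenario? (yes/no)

With Juno's margin at 130:
Round 1 — Kestrel shuts down (initial).
  Juno: +40 → 40 < 130
  Myriad: +45 → 45 ≥ 30
Round 2 — Myriad shuts down.
  Juno: +20 → 60 < 130
  Lumen: +30 → 30 < 90
No further shutdowns.

yes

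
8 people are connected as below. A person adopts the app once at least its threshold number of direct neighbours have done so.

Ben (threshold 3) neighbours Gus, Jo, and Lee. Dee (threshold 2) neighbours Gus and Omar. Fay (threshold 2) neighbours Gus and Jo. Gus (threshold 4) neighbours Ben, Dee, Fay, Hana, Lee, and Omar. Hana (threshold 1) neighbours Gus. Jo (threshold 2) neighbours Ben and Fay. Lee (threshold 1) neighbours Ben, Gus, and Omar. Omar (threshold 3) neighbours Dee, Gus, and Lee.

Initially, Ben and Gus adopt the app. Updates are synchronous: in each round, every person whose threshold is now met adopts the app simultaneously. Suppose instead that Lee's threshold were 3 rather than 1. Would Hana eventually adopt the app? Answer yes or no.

yes

With Lee's threshold at 3:
Round 1 — Ben, Gus adopt the app (initial).
Round 2 — checking thresholds:
  Dee: 1 of 2 neighbours < 2, below threshold.
  Fay: 1 of 2 neighbours < 2, below threshold.
  Hana: 1 of 1 neighbours ≥ 1, adopts the app.
  Jo: 1 of 2 neighbours < 2, below threshold.
  Lee: 2 of 3 neighbours < 3, below threshold.
  Omar: 1 of 3 neighbours < 3, below threshold.
Round 3 — no new adoptions; cascade stops.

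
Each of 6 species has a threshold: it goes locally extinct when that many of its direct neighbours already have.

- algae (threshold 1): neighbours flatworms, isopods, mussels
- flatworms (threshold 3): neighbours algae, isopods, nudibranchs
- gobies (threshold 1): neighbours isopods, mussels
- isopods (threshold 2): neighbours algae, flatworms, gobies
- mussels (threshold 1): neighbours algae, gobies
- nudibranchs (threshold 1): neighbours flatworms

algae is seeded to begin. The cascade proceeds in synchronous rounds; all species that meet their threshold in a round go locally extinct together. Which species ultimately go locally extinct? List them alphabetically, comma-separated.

algae, gobies, isopods, mussels

Round 1 — algae goes locally extinct (initial).
Round 2 — checking thresholds:
  flatworms: 1 of 3 neighbours < 3, below threshold.
  isopods: 1 of 3 neighbours < 2, below threshold.
  mussels: 1 of 2 neighbours ≥ 1, goes locally extinct.
Round 3 — checking thresholds:
  flatworms: 1 of 3 neighbours < 3, below threshold.
  gobies: 1 of 2 neighbours ≥ 1, goes locally extinct.
  isopods: 1 of 3 neighbours < 2, below threshold.
Round 4 — checking thresholds:
  flatworms: 1 of 3 neighbours < 3, below threshold.
  isopods: 2 of 3 neighbours ≥ 2, goes locally extinct.
Round 5 — no new extinctions; cascade stops.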